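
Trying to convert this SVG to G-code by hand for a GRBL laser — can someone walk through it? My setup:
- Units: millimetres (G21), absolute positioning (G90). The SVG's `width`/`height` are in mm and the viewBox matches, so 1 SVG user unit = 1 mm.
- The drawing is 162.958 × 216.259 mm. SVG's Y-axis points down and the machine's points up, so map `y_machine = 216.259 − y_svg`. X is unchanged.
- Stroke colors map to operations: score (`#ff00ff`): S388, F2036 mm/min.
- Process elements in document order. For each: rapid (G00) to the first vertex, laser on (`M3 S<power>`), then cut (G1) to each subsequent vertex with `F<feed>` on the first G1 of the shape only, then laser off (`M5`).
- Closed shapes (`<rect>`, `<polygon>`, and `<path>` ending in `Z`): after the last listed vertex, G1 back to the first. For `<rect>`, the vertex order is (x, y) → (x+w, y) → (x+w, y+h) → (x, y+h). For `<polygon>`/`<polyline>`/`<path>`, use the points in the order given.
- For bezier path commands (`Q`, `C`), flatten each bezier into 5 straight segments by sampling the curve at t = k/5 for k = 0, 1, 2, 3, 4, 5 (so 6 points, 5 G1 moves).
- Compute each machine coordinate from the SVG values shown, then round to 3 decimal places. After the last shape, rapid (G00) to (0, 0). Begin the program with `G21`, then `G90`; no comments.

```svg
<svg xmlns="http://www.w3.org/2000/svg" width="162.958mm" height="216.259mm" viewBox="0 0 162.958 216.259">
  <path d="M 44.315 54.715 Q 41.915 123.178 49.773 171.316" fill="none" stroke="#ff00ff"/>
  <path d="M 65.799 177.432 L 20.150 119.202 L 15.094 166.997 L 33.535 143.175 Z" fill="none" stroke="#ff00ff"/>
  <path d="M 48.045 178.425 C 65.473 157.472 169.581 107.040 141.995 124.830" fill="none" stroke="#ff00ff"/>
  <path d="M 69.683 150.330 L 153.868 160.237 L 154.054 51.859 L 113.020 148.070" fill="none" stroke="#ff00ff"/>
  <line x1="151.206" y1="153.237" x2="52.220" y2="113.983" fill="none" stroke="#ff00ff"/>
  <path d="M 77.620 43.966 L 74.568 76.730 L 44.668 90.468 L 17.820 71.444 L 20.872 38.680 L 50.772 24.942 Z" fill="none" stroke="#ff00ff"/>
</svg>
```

Since the viewBox matches the mm dimensions, user units are millimetres directly. The only transform is the Y-flip y_m = 216.259 − y_svg.

Shape 1 is a quadratic bezier drawn with `<path>`. Its stroke #ff00ff means score at S388, F2036. After flipping Y the toolpath is (44.315,161.544) → (43.765,134.972) → (44.036,110.026) → (45.128,86.705) → (47.040,65.011) → (49.773,44.943).

Shape 2 is a closed polygon drawn with `<path>`. Its stroke #ff00ff means score at S388, F2036. After flipping Y the toolpath is (65.799,38.827) → (20.150,97.057) → (15.094,49.262) → (33.535,73.084) → (65.799,38.827), returning to the start.

Shape 3 is a cubic bezier drawn with `<path>`. Its stroke #ff00ff means score at S388, F2036. After flipping Y the toolpath is (48.045,37.834) → (67.156,53.162) → (96.589,70.875) → (125.861,86.283) → (144.490,94.698) → (141.995,91.429).

Shape 4 is a open polyline drawn with `<path>`. Its stroke #ff00ff means score at S388, F2036. After flipping Y the toolpath is (69.683,65.929) → (153.868,56.022) → (154.054,164.400) → (113.020,68.189).

Shape 5 is a line segment drawn with `<line>`. Its stroke #ff00ff means score at S388, F2036. After flipping Y the toolpath is (151.206,63.022) → (52.220,102.276).

Shape 6 is a regular polygon drawn with `<path>`. Its stroke #ff00ff means score at S388, F2036. After flipping Y the toolpath is (77.620,172.293) → (74.568,139.529) → (44.668,125.791) → (17.820,144.815) → (20.872,177.579) → (50.772,191.317) → (77.620,172.293), returning to the start.

G21
G90
G00 X44.315 Y161.544
M3 S388
G1 X43.765 Y134.972 F2036
G1 X44.036 Y110.026
G1 X45.128 Y86.705
G1 X47.040 Y65.011
G1 X49.773 Y44.943
M5
G00 X65.799 Y38.827
M3 S388
G1 X20.150 Y97.057 F2036
G1 X15.094 Y49.262
G1 X33.535 Y73.084
G1 X65.799 Y38.827
M5
G00 X48.045 Y37.834
M3 S388
G1 X67.156 Y53.162 F2036
G1 X96.589 Y70.875
G1 X125.861 Y86.283
G1 X144.490 Y94.698
G1 X141.995 Y91.429
M5
G00 X69.683 Y65.929
M3 S388
G1 X153.868 Y56.022 F2036
G1 X154.054 Y164.400
G1 X113.020 Y68.189
M5
G00 X151.206 Y63.022
M3 S388
G1 X52.220 Y102.276 F2036
M5
G00 X77.620 Y172.293
M3 S388
G1 X74.568 Y139.529 F2036
G1 X44.668 Y125.791
G1 X17.820 Y144.815
G1 X20.872 Y177.579
G1 X50.772 Y191.317
G1 X77.620 Y172.293
M5
G00 X0.000 Y0.000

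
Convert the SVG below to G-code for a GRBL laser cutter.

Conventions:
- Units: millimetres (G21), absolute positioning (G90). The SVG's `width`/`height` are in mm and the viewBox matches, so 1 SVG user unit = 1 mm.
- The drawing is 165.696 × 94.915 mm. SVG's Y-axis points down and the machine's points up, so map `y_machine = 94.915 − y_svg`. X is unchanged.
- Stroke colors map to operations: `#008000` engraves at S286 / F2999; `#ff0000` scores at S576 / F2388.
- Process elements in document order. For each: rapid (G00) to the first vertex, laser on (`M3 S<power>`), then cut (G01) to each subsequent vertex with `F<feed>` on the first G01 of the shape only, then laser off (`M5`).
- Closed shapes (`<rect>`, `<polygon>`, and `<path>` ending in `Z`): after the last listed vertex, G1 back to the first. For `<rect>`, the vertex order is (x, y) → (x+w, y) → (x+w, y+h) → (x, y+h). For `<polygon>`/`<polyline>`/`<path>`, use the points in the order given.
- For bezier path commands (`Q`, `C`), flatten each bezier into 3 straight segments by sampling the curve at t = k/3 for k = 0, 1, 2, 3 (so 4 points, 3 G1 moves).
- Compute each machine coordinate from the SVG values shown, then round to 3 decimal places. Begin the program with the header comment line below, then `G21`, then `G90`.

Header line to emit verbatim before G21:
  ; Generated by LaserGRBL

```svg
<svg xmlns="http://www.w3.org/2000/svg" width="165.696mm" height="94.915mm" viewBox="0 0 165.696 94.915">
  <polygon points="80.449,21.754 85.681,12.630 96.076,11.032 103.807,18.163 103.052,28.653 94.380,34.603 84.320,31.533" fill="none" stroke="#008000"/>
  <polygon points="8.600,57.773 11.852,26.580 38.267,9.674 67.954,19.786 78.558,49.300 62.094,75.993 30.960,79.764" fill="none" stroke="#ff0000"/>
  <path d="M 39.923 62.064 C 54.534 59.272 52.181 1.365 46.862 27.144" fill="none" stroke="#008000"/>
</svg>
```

; Generated by LaserGRBL
G21
G90
G00 X80.449 Y73.161
M3 S286
G01 X85.681 Y82.285 F2999
G01 X96.076 Y83.883
G01 X103.807 Y76.752
G01 X103.052 Y66.262
G01 X94.380 Y60.312
G01 X84.320 Y63.382
G01 X80.449 Y73.161
M5
G00 X8.600 Y37.142
M3 S576
G01 X11.852 Y68.335 F2388
G01 X38.267 Y85.241
G01 X67.954 Y75.129
G01 X78.558 Y45.615
G01 X62.094 Y18.922
G01 X30.960 Y15.151
G01 X8.600 Y37.142
M5
G00 X39.923 Y32.851
M3 S286
G01 X49.398 Y48.874 F2999
G01 X50.674 Y70.795
G01 X46.862 Y67.771
M5

Since the viewBox matches the mm dimensions, user units are millimetres directly. The only transform is the Y-flip y_m = 94.915 − y_svg.

Shape 1 is a regular polygon drawn with `<polygon>`. Its stroke #008000 means engrave at S286, F2999. After flipping Y the toolpath is (80.449,73.161) → (85.681,82.285) → (96.076,83.883) → (103.807,76.752) → (103.052,66.262) → (94.380,60.312) → (84.320,63.382) → (80.449,73.161), returning to the start.

Shape 2 is a regular polygon drawn with `<polygon>`. Its stroke #ff0000 means score at S576, F2388. After flipping Y the toolpath is (8.600,37.142) → (11.852,68.335) → (38.267,85.241) → (67.954,75.129) → (78.558,45.615) → (62.094,18.922) → (30.960,15.151) → (8.600,37.142), returning to the start.

Shape 3 is a cubic bezier drawn with `<path>`. Its stroke #008000 means engrave at S286, F2999. After flipping Y the toolpath is (39.923,32.851) → (49.398,48.874) → (50.674,70.795) → (46.862,67.771).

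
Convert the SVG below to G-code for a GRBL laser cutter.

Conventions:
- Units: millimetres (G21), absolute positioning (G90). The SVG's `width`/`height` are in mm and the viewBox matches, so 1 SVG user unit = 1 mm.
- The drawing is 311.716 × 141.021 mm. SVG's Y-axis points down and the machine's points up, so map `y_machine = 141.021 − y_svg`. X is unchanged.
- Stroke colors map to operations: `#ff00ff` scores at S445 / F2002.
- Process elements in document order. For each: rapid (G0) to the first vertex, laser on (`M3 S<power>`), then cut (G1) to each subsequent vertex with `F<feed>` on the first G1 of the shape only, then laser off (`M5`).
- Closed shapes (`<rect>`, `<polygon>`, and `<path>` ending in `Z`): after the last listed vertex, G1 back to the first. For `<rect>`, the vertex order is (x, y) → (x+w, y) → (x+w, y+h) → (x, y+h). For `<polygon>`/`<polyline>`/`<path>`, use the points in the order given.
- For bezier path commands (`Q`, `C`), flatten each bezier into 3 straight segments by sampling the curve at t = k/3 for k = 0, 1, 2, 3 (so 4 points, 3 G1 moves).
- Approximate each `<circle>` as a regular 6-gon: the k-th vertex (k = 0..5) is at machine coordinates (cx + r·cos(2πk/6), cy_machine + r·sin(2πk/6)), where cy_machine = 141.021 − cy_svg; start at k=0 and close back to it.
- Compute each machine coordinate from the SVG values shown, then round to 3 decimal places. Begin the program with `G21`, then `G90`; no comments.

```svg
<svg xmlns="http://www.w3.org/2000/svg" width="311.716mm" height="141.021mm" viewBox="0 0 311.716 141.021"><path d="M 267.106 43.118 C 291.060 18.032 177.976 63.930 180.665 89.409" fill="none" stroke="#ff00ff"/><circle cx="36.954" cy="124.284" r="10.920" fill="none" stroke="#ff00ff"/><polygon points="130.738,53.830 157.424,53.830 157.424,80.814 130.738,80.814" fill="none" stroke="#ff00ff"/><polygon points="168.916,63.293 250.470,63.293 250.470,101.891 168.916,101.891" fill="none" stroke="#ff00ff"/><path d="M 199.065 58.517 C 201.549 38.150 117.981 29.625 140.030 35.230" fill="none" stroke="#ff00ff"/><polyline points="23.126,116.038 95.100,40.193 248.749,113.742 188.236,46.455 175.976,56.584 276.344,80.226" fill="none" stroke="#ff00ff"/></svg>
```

viewBox `0 0 311.716 141.021` with mm width/height → 1 unit = 1 mm. Flip: y_m = 141.021 − y_svg.

**Shape 1** — `<path>` cubic bezier, stroke `#ff00ff` → score (S445, F2002). Control points (SVG): P0=(267.106,43.118), P1=(291.060,18.032), P2=(177.976,63.930), P3=(180.665,89.409); sampled at t=k/3. Machine vertices: (267.106,97.903) → (254.744,102.713) → (207.204,80.512) → (180.665,51.612). Open path.

**Shape 2** — `<circle>` circle, stroke `#ff00ff` → score (S445, F2002). Machine vertices: (47.874,16.737) → (42.414,26.194) → (31.494,26.194) → (26.034,16.737) → (31.494,7.280) → (42.414,7.280) → (47.874,16.737). Closed: final G1 returns to the first vertex.

**Shape 3** — `<polygon>` rectangle, stroke `#ff00ff` → score (S445, F2002). Machine vertices: (130.738,87.191) → (157.424,87.191) → (157.424,60.207) → (130.738,60.207) → (130.738,87.191). Closed: final G1 returns to the first vertex.

**Shape 4** — `<polygon>` rectangle, stroke `#ff00ff` → score (S445, F2002). Machine vertices: (168.916,77.728) → (250.470,77.728) → (250.470,39.130) → (168.916,39.130) → (168.916,77.728). Closed: final G1 returns to the first vertex.

**Shape 5** — `<path>` cubic bezier, stroke `#ff00ff` → score (S445, F2002). Control points (SVG): P0=(199.065,58.517), P1=(201.549,38.150), P2=(117.981,29.625), P3=(140.030,35.230); sampled at t=k/3. Machine vertices: (199.065,82.504) → (179.964,98.839) → (146.088,106.771) → (140.030,105.791). Open path.

**Shape 6** — `<polyline>` open polyline, stroke `#ff00ff` → score (S445, F2002). Machine vertices: (23.126,24.983) → (95.100,100.828) → (248.749,27.279) → (188.236,94.566) → (175.976,84.437) → (276.344,60.795). Open path.

G21
G90
G0 X267.106 Y97.903
M3 S445
G1 X254.744 Y102.713 F2002
G1 X207.204 Y80.512
G1 X180.665 Y51.612
M5
G0 X47.874 Y16.737
M3 S445
G1 X42.414 Y26.194 F2002
G1 X31.494 Y26.194
G1 X26.034 Y16.737
G1 X31.494 Y7.280
G1 X42.414 Y7.280
G1 X47.874 Y16.737
M5
G0 X130.738 Y87.191
M3 S445
G1 X157.424 Y87.191 F2002
G1 X157.424 Y60.207
G1 X130.738 Y60.207
G1 X130.738 Y87.191
M5
G0 X168.916 Y77.728
M3 S445
G1 X250.470 Y77.728 F2002
G1 X250.470 Y39.130
G1 X168.916 Y39.130
G1 X168.916 Y77.728
M5
G0 X199.065 Y82.504
M3 S445
G1 X179.964 Y98.839 F2002
G1 X146.088 Y106.771
G1 X140.030 Y105.791
M5
G0 X23.126 Y24.983
M3 S445
G1 X95.100 Y100.828 F2002
G1 X248.749 Y27.279
G1 X188.236 Y94.566
G1 X175.976 Y84.437
G1 X276.344 Y60.795
M5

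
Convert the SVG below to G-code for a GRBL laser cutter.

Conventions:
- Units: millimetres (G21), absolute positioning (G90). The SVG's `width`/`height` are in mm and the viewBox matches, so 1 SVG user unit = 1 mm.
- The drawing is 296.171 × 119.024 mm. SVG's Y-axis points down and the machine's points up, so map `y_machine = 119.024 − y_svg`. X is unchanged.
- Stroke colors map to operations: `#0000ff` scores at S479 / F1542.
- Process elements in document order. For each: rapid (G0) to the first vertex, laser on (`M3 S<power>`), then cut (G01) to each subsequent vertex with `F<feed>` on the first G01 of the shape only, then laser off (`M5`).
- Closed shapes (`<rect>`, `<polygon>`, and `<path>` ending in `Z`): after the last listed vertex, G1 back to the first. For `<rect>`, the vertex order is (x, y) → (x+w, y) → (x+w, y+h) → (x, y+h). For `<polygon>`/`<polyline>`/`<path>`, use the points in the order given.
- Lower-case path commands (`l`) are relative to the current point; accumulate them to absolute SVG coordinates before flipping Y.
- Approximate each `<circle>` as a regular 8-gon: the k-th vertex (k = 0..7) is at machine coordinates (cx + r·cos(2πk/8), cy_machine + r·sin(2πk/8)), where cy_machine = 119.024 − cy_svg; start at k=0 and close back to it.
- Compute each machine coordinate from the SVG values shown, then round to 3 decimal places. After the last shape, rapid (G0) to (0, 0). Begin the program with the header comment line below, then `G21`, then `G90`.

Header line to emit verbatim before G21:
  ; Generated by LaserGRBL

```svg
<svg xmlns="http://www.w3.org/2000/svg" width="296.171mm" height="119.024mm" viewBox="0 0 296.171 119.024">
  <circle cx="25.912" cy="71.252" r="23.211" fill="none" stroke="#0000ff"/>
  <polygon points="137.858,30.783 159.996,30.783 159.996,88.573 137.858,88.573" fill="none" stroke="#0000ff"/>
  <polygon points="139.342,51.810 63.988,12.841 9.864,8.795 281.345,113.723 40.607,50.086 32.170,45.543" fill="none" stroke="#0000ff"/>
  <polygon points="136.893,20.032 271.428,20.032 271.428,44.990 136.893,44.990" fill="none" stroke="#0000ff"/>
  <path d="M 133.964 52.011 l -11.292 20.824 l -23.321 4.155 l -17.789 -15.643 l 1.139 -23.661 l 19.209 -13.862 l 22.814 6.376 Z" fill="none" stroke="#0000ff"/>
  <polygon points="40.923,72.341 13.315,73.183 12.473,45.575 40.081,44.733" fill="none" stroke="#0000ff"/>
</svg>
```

; Generated by LaserGRBL
G21
G90
G0 X49.123 Y47.772
M3 S479
G01 X42.325 Y64.185 F1542
G01 X25.912 Y70.983
G01 X9.499 Y64.185
G01 X2.701 Y47.772
G01 X9.499 Y31.359
G01 X25.912 Y24.561
G01 X42.325 Y31.359
G01 X49.123 Y47.772
M5
G0 X137.858 Y88.241
M3 S479
G01 X159.996 Y88.241 F1542
G01 X159.996 Y30.451
G01 X137.858 Y30.451
G01 X137.858 Y88.241
M5
G0 X139.342 Y67.214
M3 S479
G01 X63.988 Y106.183 F1542
G01 X9.864 Y110.229
G01 X281.345 Y5.301
G01 X40.607 Y68.938
G01 X32.170 Y73.481
G01 X139.342 Y67.214
M5
G0 X136.893 Y98.992
M3 S479
G01 X271.428 Y98.992 F1542
G01 X271.428 Y74.034
G01 X136.893 Y74.034
G01 X136.893 Y98.992
M5
G0 X133.964 Y67.013
M3 S479
G01 X122.672 Y46.189 F1542
G01 X99.351 Y42.034
G01 X81.562 Y57.677
G01 X82.701 Y81.338
G01 X101.910 Y95.200
G01 X124.724 Y88.824
G01 X133.964 Y67.013
M5
G0 X40.923 Y46.683
M3 S479
G01 X13.315 Y45.841 F1542
G01 X12.473 Y73.449
G01 X40.081 Y74.291
G01 X40.923 Y46.683
M5
G0 X0.000 Y0.000

1 u = 1 mm; y_m = 119.024 − y.

[1] `<circle>` circle, #0000ff→score S479 F1542: (49.123,47.772) → (42.325,64.185) → (25.912,70.983) → (9.499,64.185) → (2.701,47.772) → (9.499,31.359) → (25.912,24.561) → (42.325,31.359) → (49.123,47.772) (closed)

[2] `<polygon>` rectangle, #0000ff→score S479 F1542: (137.858,88.241) → (159.996,88.241) → (159.996,30.451) → (137.858,30.451) → (137.858,88.241) (closed)

[3] `<polygon>` closed polygon, #0000ff→score S479 F1542: (139.342,67.214) → (63.988,106.183) → (9.864,110.229) → (281.345,5.301) → (40.607,68.938) → (32.170,73.481) → (139.342,67.214) (closed)

[4] `<polygon>` rectangle, #0000ff→score S479 F1542: (136.893,98.992) → (271.428,98.992) → (271.428,74.034) → (136.893,74.034) → (136.893,98.992) (closed)

[5] `<path>` regular polygon, #0000ff→score S479 F1542: (133.964,67.013) → (122.672,46.189) → (99.351,42.034) → (81.562,57.677) → (82.701,81.338) → (101.910,95.200) → (124.724,88.824) → (133.964,67.013) (closed)

[6] `<polygon>` regular polygon, #0000ff→score S479 F1542: (40.923,46.683) → (13.315,45.841) → (12.473,73.449) → (40.081,74.291) → (40.923,46.683) (closed)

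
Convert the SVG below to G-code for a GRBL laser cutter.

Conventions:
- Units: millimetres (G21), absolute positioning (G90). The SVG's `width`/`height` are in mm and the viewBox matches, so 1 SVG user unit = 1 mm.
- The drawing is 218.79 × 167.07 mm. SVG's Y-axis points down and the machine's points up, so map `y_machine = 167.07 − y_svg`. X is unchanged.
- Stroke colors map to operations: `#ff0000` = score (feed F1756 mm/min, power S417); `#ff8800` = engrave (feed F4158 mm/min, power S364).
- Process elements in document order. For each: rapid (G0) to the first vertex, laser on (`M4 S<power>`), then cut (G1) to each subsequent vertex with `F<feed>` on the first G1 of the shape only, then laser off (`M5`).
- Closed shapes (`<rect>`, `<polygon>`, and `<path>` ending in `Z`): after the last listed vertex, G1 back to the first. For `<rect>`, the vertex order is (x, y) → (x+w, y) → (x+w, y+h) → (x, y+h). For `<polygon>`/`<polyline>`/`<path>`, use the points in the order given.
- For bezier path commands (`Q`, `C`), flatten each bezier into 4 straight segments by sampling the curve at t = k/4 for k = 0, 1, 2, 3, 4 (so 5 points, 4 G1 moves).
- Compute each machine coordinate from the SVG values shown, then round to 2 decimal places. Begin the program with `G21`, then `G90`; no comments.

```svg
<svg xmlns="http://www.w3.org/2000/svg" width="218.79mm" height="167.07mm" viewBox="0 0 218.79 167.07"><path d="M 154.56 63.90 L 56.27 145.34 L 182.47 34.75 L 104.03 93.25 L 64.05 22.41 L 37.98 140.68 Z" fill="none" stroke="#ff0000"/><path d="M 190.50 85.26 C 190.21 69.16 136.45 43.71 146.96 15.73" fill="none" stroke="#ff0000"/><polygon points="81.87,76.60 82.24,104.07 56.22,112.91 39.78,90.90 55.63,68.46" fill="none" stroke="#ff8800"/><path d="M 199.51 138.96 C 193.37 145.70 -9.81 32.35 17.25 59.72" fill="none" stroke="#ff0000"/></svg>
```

Since the viewBox matches the mm dimensions, user units are millimetres directly. The only transform is the Y-flip y_m = 167.07 − y_svg.

Shape 1 is a closed polygon drawn with `<path>`. Its stroke #ff0000 means score at S417, F1756. After flipping Y the toolpath is (154.56,103.17) → (56.27,21.73) → (182.47,132.32) → (104.03,73.82) → (64.05,144.66) → (37.98,26.39) → (154.56,103.17), returning to the start.

Shape 2 is a cubic bezier drawn with `<path>`. Its stroke #ff0000 means score at S417, F1756. After flipping Y the toolpath is (190.50,81.81) → (182.10,95.53) → (164.68,112.12) → (149.29,130.94) → (146.96,151.34).

Shape 3 is a regular polygon drawn with `<polygon>`. Its stroke #ff8800 means engrave at S364, F4158. After flipping Y the toolpath is (81.87,90.47) → (82.24,63.00) → (56.22,54.16) → (39.78,76.17) → (55.63,98.61) → (81.87,90.47), returning to the start.

Shape 4 is a cubic bezier drawn with `<path>`. Its stroke #ff0000 means score at S417, F1756. After flipping Y the toolpath is (199.51,28.11) → (164.64,41.50) → (95.93,75.47) → (33.45,105.57) → (17.25,107.35).

G21
G90
G0 X154.56 Y103.17
M4 S417
G1 X56.27 Y21.73 F1756
G1 X182.47 Y132.32
G1 X104.03 Y73.82
G1 X64.05 Y144.66
G1 X37.98 Y26.39
G1 X154.56 Y103.17
M5
G0 X190.50 Y81.81
M4 S417
G1 X182.10 Y95.53 F1756
G1 X164.68 Y112.12
G1 X149.29 Y130.94
G1 X146.96 Y151.34
M5
G0 X81.87 Y90.47
M4 S364
G1 X82.24 Y63.00 F4158
G1 X56.22 Y54.16
G1 X39.78 Y76.17
G1 X55.63 Y98.61
G1 X81.87 Y90.47
M5
G0 X199.51 Y28.11
M4 S417
G1 X164.64 Y41.50 F1756
G1 X95.93 Y75.47
G1 X33.45 Y105.57
G1 X17.25 Y107.35
M5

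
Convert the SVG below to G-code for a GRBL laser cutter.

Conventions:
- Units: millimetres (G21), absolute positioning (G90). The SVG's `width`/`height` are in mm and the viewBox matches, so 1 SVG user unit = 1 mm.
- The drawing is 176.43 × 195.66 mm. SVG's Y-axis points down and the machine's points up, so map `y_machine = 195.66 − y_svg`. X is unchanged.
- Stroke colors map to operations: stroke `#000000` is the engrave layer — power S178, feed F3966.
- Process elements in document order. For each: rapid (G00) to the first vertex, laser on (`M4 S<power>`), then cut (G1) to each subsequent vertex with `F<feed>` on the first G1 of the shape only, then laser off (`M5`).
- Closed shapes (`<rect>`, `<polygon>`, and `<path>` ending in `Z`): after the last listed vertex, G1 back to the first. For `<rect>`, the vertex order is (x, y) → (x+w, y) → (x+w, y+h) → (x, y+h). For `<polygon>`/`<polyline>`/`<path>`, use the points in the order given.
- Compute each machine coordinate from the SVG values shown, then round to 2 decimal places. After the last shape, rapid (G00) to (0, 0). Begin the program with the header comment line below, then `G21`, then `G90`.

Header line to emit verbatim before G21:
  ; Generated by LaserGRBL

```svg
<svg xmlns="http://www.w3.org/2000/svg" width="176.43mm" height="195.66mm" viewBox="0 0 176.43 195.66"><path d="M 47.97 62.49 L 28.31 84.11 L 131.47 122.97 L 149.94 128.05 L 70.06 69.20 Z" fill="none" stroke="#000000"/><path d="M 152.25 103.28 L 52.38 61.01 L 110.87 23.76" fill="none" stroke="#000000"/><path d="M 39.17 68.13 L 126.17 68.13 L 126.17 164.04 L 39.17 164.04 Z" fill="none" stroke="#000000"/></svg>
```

Since the viewBox matches the mm dimensions, user units are millimetres directly. The only transform is the Y-flip y_m = 195.66 − y_svg.

Shape 1 is a closed polygon drawn with `<path>`. Its stroke #000000 means engrave at S178, F3966. After flipping Y the toolpath is (47.97,133.17) → (28.31,111.55) → (131.47,72.69) → (149.94,67.61) → (70.06,126.46) → (47.97,133.17), returning to the start.

Shape 2 is a open polyline drawn with `<path>`. Its stroke #000000 means engrave at S178, F3966. After flipping Y the toolpath is (152.25,92.38) → (52.38,134.65) → (110.87,171.90).

Shape 3 is a rectangle drawn with `<path>`. Its stroke #000000 means engrave at S178, F3966. After flipping Y the toolpath is (39.17,127.53) → (126.17,127.53) → (126.17,31.62) → (39.17,31.62) → (39.17,127.53), returning to the start.

; Generated by LaserGRBL
G21
G90
G00 X47.97 Y133.17
M4 S178
G1 X28.31 Y111.55 F3966
G1 X131.47 Y72.69
G1 X149.94 Y67.61
G1 X70.06 Y126.46
G1 X47.97 Y133.17
M5
G00 X152.25 Y92.38
M4 S178
G1 X52.38 Y134.65 F3966
G1 X110.87 Y171.90
M5
G00 X39.17 Y127.53
M4 S178
G1 X126.17 Y127.53 F3966
G1 X126.17 Y31.62
G1 X39.17 Y31.62
G1 X39.17 Y127.53
M5
G00 X0.00 Y0.00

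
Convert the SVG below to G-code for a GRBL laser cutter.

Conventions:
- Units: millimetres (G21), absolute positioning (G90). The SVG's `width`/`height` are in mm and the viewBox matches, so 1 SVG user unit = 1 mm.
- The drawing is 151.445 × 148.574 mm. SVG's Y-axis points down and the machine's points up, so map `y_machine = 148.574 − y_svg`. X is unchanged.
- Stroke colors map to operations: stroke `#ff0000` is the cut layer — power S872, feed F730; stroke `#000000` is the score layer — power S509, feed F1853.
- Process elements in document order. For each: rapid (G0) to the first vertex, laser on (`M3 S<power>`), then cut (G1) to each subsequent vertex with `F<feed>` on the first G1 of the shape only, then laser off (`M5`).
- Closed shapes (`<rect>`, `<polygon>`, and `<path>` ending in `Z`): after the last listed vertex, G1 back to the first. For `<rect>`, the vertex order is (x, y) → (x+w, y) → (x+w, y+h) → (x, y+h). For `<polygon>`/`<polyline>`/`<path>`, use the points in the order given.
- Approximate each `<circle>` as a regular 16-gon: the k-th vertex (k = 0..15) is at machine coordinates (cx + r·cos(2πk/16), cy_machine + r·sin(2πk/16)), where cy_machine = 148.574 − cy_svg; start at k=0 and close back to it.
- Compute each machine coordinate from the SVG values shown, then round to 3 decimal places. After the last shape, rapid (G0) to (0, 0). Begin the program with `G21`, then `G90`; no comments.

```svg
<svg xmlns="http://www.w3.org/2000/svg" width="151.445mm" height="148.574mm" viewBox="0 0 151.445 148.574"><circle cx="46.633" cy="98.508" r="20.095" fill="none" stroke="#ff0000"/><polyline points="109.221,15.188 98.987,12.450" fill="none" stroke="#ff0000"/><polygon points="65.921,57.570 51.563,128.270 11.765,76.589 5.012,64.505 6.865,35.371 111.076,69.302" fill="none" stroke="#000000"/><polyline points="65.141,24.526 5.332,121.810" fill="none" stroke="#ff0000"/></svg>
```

G21
G90
G0 X66.728 Y50.066
M3 S872
G1 X65.198 Y57.756 F730
G1 X60.842 Y64.275
G1 X54.323 Y68.631
G1 X46.633 Y70.161
G1 X38.943 Y68.631
G1 X32.424 Y64.275
G1 X28.068 Y57.756
G1 X26.538 Y50.066
G1 X28.068 Y42.376
G1 X32.424 Y35.857
G1 X38.943 Y31.501
G1 X46.633 Y29.971
G1 X54.323 Y31.501
G1 X60.842 Y35.857
G1 X65.198 Y42.376
G1 X66.728 Y50.066
M5
G0 X109.221 Y133.386
M3 S872
G1 X98.987 Y136.124 F730
M5
G0 X65.921 Y91.004
M3 S509
G1 X51.563 Y20.304 F1853
G1 X11.765 Y71.985
G1 X5.012 Y84.069
G1 X6.865 Y113.203
G1 X111.076 Y79.272
G1 X65.921 Y91.004
M5
G0 X65.141 Y124.048
M3 S872
G1 X5.332 Y26.764 F730
M5
G0 X0.000 Y0.000

viewBox `0 0 151.445 148.574` with mm width/height → 1 unit = 1 mm. Flip: y_m = 148.574 − y_svg.

**Shape 1** — `<circle>` circle, stroke `#ff0000` → cut (S872, F730). Machine vertices: (66.728,50.066) → (65.198,57.756) → (60.842,64.275) → (54.323,68.631) → (46.633,70.161) → (38.943,68.631) → (32.424,64.275) → (28.068,57.756) → (26.538,50.066) → (28.068,42.376) → (32.424,35.857) → (38.943,31.501) → (46.633,29.971) → (54.323,31.501) → (60.842,35.857) → (65.198,42.376) → (66.728,50.066). Closed: final G1 returns to the first vertex.

**Shape 2** — `<polyline>` line segment, stroke `#ff0000` → cut (S872, F730). Machine vertices: (109.221,133.386) → (98.987,136.124). Open path.

**Shape 3** — `<polygon>` closed polygon, stroke `#000000` → score (S509, F1853). Machine vertices: (65.921,91.004) → (51.563,20.304) → (11.765,71.985) → (5.012,84.069) → (6.865,113.203) → (111.076,79.272) → (65.921,91.004). Closed: final G1 returns to the first vertex.

**Shape 4** — `<polyline>` line segment, stroke `#ff0000` → cut (S872, F730). Machine vertices: (65.141,124.048) → (5.332,26.764). Open path.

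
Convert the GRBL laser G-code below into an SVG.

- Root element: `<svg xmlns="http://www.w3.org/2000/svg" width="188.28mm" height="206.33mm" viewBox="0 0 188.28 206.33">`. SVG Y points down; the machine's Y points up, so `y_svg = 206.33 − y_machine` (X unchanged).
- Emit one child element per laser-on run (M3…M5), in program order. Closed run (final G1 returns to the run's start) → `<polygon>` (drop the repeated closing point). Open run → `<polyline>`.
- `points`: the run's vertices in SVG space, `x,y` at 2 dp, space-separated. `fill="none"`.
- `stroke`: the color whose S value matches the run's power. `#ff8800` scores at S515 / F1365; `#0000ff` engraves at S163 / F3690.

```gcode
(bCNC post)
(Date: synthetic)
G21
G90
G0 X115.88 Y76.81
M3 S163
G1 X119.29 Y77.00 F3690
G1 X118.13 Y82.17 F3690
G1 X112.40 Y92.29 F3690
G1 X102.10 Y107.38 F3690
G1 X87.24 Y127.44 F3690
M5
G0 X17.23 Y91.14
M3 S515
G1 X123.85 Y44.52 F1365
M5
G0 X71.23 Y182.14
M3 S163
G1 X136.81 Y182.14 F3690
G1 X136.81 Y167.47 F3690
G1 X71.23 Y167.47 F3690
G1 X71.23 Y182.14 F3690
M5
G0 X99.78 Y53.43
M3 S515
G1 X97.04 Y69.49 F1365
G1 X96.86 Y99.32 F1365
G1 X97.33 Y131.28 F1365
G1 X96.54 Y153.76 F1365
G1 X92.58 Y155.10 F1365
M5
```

Each laser-on run becomes one SVG element. Flip Y back into SVG space with y_svg = 206.33 − y_machine.

Run 1: S163 ⇒ engrave layer `#0000ff`. The run is open, so emit a `<polyline>` with points (Y-flipped): 115.88,129.52 119.29,129.33 118.13,124.16 112.40,114.04 102.10,98.95 87.24,78.89.

Run 2: the run's S515 means `#ff8800` (score). The run is open, so emit a `<polyline>` with points (Y-flipped): 17.23,115.19 123.85,161.81.

Run 3: S163 ⇒ engrave layer `#0000ff`. The run returns to its start, so emit a `<polygon>` with points (Y-flipped): 71.23,24.19 136.81,24.19 136.81,38.86 71.23,38.86.

Run 4: power S515 maps to stroke `#ff8800` (score). The run is open, so emit a `<polyline>` with points (Y-flipped): 99.78,152.90 97.04,136.84 96.86,107.01 97.33,75.05 96.54,52.57 92.58,51.23.

<svg xmlns="http://www.w3.org/2000/svg" width="188.28mm" height="206.33mm" viewBox="0 0 188.28 206.33">
  <polyline points="115.88,129.52 119.29,129.33 118.13,124.16 112.40,114.04 102.10,98.95 87.24,78.89" fill="none" stroke="#0000ff"/>
  <polyline points="17.23,115.19 123.85,161.81" fill="none" stroke="#ff8800"/>
  <polygon points="71.23,24.19 136.81,24.19 136.81,38.86 71.23,38.86" fill="none" stroke="#0000ff"/>
  <polyline points="99.78,152.90 97.04,136.84 96.86,107.01 97.33,75.05 96.54,52.57 92.58,51.23" fill="none" stroke="#ff8800"/>
</svg>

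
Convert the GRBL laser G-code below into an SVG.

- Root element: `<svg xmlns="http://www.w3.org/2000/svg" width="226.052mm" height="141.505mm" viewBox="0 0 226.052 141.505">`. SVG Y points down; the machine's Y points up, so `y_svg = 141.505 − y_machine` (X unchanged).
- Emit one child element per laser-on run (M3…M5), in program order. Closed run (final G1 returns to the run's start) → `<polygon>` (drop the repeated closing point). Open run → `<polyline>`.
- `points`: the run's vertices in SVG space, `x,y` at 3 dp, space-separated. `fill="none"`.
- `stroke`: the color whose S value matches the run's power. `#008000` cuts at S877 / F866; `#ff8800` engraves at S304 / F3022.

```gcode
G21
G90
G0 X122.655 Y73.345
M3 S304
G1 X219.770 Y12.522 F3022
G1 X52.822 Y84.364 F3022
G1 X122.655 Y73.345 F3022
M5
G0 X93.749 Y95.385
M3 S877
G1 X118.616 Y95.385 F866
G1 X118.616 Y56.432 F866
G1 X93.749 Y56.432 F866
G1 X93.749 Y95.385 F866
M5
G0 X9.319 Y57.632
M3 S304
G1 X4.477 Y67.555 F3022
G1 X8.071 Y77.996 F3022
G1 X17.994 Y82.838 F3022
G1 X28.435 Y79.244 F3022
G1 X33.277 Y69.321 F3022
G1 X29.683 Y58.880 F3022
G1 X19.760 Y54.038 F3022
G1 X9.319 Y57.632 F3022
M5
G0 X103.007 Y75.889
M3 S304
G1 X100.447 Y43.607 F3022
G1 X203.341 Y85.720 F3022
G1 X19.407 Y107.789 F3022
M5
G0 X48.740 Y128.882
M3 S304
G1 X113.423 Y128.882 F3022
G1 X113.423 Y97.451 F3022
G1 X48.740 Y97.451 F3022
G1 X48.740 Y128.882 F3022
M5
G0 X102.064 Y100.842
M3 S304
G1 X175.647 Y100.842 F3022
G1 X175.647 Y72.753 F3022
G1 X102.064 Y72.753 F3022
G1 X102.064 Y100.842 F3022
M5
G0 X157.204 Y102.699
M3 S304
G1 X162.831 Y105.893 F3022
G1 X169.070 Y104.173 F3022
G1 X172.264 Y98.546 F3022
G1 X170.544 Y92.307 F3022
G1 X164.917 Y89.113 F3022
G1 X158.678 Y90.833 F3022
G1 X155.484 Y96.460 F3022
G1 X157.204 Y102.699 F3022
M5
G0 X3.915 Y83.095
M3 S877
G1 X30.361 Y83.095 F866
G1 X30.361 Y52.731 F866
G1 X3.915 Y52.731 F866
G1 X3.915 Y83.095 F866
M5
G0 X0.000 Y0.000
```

<svg xmlns="http://www.w3.org/2000/svg" width="226.052mm" height="141.505mm" viewBox="0 0 226.052 141.505">
  <polygon points="122.655,68.160 219.770,128.983 52.822,57.141" fill="none" stroke="#ff8800"/>
  <polygon points="93.749,46.120 118.616,46.120 118.616,85.073 93.749,85.073" fill="none" stroke="#008000"/>
  <polygon points="9.319,83.873 4.477,73.950 8.071,63.509 17.994,58.667 28.435,62.261 33.277,72.184 29.683,82.625 19.760,87.467" fill="none" stroke="#ff8800"/>
  <polyline points="103.007,65.616 100.447,97.898 203.341,55.785 19.407,33.716" fill="none" stroke="#ff8800"/>
  <polygon points="48.740,12.623 113.423,12.623 113.423,44.054 48.740,44.054" fill="none" stroke="#ff8800"/>
  <polygon points="102.064,40.663 175.647,40.663 175.647,68.752 102.064,68.752" fill="none" stroke="#ff8800"/>
  <polygon points="157.204,38.806 162.831,35.612 169.070,37.332 172.264,42.959 170.544,49.198 164.917,52.392 158.678,50.672 155.484,45.045" fill="none" stroke="#ff8800"/>
  <polygon points="3.915,58.410 30.361,58.410 30.361,88.774 3.915,88.774" fill="none" stroke="#008000"/>
</svg>

Each laser-on run becomes one SVG element. Flip Y back into SVG space with y_svg = 141.505 − y_machine.

Run 1: S304 ⇒ engrave layer `#ff8800`. The run returns to its start, so emit a `<polygon>` with points (Y-flipped): 122.655,68.160 219.770,128.983 52.822,57.141.

Run 2: power S877 maps to stroke `#008000` (cut). The run returns to its start, so emit a `<polygon>` with points (Y-flipped): 93.749,46.120 118.616,46.120 118.616,85.073 93.749,85.073.

Run 3: the run's S304 means `#ff8800` (engrave). The run returns to its start, so emit a `<polygon>` with points (Y-flipped): 9.319,83.873 4.477,73.950 8.071,63.509 17.994,58.667 28.435,62.261 33.277,72.184 29.683,82.625 19.760,87.467.

Run 4: the run's S304 means `#ff8800` (engrave). The run is open, so emit a `<polyline>` with points (Y-flipped): 103.007,65.616 100.447,97.898 203.341,55.785 19.407,33.716.

Run 5: S304 ⇒ engrave layer `#ff8800`. The run returns to its start, so emit a `<polygon>` with points (Y-flipped): 48.740,12.623 113.423,12.623 113.423,44.054 48.740,44.054.

Run 6: the run's S304 means `#ff8800` (engrave). The run returns to its start, so emit a `<polygon>` with points (Y-flipped): 102.064,40.663 175.647,40.663 175.647,68.752 102.064,68.752.

Run 7: S304 ⇒ engrave layer `#ff8800`. The run returns to its start, so emit a `<polygon>` with points (Y-flipped): 157.204,38.806 162.831,35.612 169.070,37.332 172.264,42.959 170.544,49.198 164.917,52.392 158.678,50.672 155.484,45.045.

Run 8: power S877 maps to stroke `#008000` (cut). The run returns to its start, so emit a `<polygon>` with points (Y-flipped): 3.915,58.410 30.361,58.410 30.361,88.774 3.915,88.774.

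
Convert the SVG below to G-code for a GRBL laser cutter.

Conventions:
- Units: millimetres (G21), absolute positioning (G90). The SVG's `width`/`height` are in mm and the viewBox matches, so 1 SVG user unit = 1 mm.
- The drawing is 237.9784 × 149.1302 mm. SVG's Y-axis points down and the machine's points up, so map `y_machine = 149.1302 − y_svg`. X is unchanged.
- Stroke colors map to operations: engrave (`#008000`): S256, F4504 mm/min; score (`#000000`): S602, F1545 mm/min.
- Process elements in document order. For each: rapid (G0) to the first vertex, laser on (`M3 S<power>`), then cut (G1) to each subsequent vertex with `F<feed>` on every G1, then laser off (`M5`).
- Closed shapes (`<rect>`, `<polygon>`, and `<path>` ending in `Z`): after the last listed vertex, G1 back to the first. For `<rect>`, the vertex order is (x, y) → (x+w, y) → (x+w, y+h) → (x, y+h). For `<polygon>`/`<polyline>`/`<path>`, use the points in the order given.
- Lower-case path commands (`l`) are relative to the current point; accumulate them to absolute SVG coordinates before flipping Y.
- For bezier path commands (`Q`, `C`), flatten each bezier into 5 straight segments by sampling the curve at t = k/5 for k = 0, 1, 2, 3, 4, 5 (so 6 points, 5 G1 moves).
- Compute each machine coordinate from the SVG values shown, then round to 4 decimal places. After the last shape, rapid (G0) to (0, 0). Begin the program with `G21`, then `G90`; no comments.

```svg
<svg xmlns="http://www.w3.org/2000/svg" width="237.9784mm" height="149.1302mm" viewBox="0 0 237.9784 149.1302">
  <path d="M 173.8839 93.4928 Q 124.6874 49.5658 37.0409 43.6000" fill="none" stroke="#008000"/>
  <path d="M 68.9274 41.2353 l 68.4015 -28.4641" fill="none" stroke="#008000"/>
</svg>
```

G21
G90
G0 X173.8839 Y55.6374
M3 S256
G1 X152.6673 Y71.6898 F4504
G1 X128.3747 Y84.7052 F4504
G1 X101.0061 Y94.6838 F4504
G1 X70.5615 Y101.6254 F4504
G1 X37.0409 Y105.5302 F4504
M5
G0 X68.9274 Y107.8949
M3 S256
G1 X137.3289 Y136.3590 F4504
M5
G0 X0.0000 Y0.0000

viewBox `0 0 237.9784 149.1302` with mm width/height → 1 unit = 1 mm. Flip: y_m = 149.1302 − y_svg.

**Shape 1** — `<path>` quadratic bezier, stroke `#008000` → engrave (S256, F4504). Control points (SVG): P0=(173.8839,93.4928), P1=(124.6874,49.5658), P2=(37.0409,43.6000); sampled at t=k/5. Machine vertices: (173.8839,55.6374) → (152.6673,71.6898) → (128.3747,84.7052) → (101.0061,94.6838) → (70.5615,101.6254) → (37.0409,105.5302). Open path.

**Shape 2** — `<path>` line segment, stroke `#008000` → engrave (S256, F4504). Machine vertices: (68.9274,107.8949) → (137.3289,136.3590). Open path.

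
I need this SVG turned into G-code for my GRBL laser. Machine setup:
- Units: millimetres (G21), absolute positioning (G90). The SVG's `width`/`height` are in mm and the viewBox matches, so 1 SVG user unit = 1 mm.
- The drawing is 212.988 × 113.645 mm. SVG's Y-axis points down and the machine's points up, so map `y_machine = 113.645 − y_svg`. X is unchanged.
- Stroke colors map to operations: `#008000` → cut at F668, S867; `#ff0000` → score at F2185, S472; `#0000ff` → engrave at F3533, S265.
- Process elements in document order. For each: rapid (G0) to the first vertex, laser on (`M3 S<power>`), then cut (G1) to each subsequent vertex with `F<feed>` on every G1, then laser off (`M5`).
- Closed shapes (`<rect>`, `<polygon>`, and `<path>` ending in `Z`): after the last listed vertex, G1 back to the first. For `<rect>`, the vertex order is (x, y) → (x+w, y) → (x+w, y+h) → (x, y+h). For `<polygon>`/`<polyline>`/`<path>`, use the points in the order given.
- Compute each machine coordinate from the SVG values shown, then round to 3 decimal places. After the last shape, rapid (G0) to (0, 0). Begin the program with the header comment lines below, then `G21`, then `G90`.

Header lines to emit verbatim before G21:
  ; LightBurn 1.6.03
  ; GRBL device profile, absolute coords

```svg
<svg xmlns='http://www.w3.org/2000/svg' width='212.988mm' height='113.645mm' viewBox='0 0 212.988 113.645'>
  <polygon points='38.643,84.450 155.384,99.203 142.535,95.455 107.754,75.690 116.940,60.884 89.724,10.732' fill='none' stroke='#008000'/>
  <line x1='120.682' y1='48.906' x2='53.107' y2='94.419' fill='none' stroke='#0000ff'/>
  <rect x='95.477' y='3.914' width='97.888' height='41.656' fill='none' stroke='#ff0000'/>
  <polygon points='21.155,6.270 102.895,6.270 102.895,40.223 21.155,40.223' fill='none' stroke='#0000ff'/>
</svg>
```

; LightBurn 1.6.03
; GRBL device profile, absolute coords
G21
G90
G0 X38.643 Y29.195
M3 S867
G1 X155.384 Y14.442 F668
G1 X142.535 Y18.190 F668
G1 X107.754 Y37.955 F668
G1 X116.940 Y52.761 F668
G1 X89.724 Y102.913 F668
G1 X38.643 Y29.195 F668
M5
G0 X120.682 Y64.739
M3 S265
G1 X53.107 Y19.226 F3533
M5
G0 X95.477 Y109.731
M3 S472
G1 X193.365 Y109.731 F2185
G1 X193.365 Y68.075 F2185
G1 X95.477 Y68.075 F2185
G1 X95.477 Y109.731 F2185
M5
G0 X21.155 Y107.375
M3 S265
G1 X102.895 Y107.375 F3533
G1 X102.895 Y73.422 F3533
G1 X21.155 Y73.422 F3533
G1 X21.155 Y107.375 F3533
M5
G0 X0.000 Y0.000

Since the viewBox matches the mm dimensions, user units are millimetres directly. The only transform is the Y-flip y_m = 113.645 − y_svg.

Shape 1 is a closed polygon drawn with `<polygon>`. Its stroke #008000 means cut at S867, F668. After flipping Y the toolpath is (38.643,29.195) → (155.384,14.442) → (142.535,18.190) → (107.754,37.955) → (116.940,52.761) → (89.724,102.913) → (38.643,29.195), returning to the start.

Shape 2 is a line segment drawn with `<line>`. Its stroke #0000ff means engrave at S265, F3533. After flipping Y the toolpath is (120.682,64.739) → (53.107,19.226).

Shape 3 is a rectangle drawn with `<rect>`. Its stroke #ff0000 means score at S472, F2185. After flipping Y the toolpath is (95.477,109.731) → (193.365,109.731) → (193.365,68.075) → (95.477,68.075) → (95.477,109.731), returning to the start.

Shape 4 is a rectangle drawn with `<polygon>`. Its stroke #0000ff means engrave at S265, F3533. After flipping Y the toolpath is (21.155,107.375) → (102.895,107.375) → (102.895,73.422) → (21.155,73.422) → (21.155,107.375), returning to the start.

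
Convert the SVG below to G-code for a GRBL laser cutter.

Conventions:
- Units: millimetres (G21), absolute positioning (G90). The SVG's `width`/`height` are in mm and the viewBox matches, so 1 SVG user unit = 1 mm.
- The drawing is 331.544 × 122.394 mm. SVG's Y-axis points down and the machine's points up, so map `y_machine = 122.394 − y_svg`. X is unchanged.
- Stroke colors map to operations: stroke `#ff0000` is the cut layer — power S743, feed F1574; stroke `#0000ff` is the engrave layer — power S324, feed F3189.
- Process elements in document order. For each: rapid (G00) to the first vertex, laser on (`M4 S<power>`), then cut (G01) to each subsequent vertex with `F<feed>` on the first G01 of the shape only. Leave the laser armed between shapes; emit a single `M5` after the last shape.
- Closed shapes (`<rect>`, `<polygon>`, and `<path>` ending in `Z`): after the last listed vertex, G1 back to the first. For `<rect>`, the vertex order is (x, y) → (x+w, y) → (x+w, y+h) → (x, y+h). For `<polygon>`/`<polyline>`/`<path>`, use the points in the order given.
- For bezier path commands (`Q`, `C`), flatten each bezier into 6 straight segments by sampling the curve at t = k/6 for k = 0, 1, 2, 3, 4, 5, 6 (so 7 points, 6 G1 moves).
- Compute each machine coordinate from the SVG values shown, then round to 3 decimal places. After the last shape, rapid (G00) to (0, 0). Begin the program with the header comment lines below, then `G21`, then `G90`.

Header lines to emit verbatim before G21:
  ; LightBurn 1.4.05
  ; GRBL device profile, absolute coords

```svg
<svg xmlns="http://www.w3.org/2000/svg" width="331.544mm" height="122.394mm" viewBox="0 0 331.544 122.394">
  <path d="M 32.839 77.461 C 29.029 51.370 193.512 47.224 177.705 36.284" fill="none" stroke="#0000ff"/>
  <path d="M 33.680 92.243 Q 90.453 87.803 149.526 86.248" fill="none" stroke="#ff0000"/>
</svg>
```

Since the viewBox matches the mm dimensions, user units are millimetres directly. The only transform is the Y-flip y_m = 122.394 − y_svg.

Shape 1 is a cubic bezier drawn with `<path>`. Its stroke #0000ff means engrave at S324, F3189. After flipping Y the toolpath is (32.839,44.933) → (43.345,56.283) → (72.216,64.773) → (109.771,71.203) → (146.326,76.370) → (172.198,81.073) → (177.705,86.110).

Shape 2 is a quadratic bezier drawn with `<path>`. Its stroke #ff0000 means cut at S743, F1574. After flipping Y the toolpath is (33.680,30.151) → (52.668,31.551) → (71.784,32.790) → (91.028,33.870) → (110.400,34.789) → (129.899,35.548) → (149.526,36.146).

; LightBurn 1.4.05
; GRBL device profile, absolute coords
G21
G90
G00 X32.839 Y44.933
M4 S324
G01 X43.345 Y56.283 F3189
G01 X72.216 Y64.773
G01 X109.771 Y71.203
G01 X146.326 Y76.370
G01 X172.198 Y81.073
G01 X177.705 Y86.110
G00 X33.680 Y30.151
M4 S743
G01 X52.668 Y31.551 F1574
G01 X71.784 Y32.790
G01 X91.028 Y33.870
G01 X110.400 Y34.789
G01 X129.899 Y35.548
G01 X149.526 Y36.146
M5
G00 X0.000 Y0.000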